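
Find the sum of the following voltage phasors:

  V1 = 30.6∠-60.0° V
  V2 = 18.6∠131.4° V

Step 1 — Convert each phasor to rectangular form:
  V1 = 30.6·(cos(-60.0°) + j·sin(-60.0°)) = 15.3 - j26.5 V
  V2 = 18.6·(cos(131.4°) + j·sin(131.4°)) = -12.3 + j13.95 V
Step 2 — Sum components: V_total = 3 - j12.55 V.
Step 3 — Convert to polar: |V_total| = 12.9 V, ∠V_total = -76.6°.

V_total = 12.9∠-76.6° V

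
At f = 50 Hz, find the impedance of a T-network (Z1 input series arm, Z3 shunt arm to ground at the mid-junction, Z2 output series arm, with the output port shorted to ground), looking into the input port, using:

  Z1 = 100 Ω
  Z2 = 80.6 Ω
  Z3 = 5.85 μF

Step 1 — Angular frequency: ω = 2π·f = 2π·50 = 314.2 rad/s.
Step 2 — Component impedances:
  Z1: Z = R = 100 Ω
  Z2: Z = R = 80.6 Ω
  Z3: Z = 1/(jωC) = -j/(ω·C) = 0 - j544.1 Ω
Step 3 — With the output port shorted to ground, the output series arm Z2 runs from the junction to ground; the shunt arm Z3 also runs from the junction to ground. They appear in parallel: Z3 || Z2 = 78.87 - j11.68 Ω.
Step 4 — Series with input arm Z1: Z_in = Z1 + (Z3 || Z2) = 178.9 - j11.68 Ω = 179.3∠-3.7° Ω.

Z = 178.9 - j11.68 Ω = 179.3∠-3.7° Ω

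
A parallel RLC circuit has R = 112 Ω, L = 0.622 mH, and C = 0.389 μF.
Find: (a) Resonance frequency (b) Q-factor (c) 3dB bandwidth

Step 1 — Resonance: ω₀ = 1/√(LC) = 1/√(0.000622·3.89e-07) = 6.429e+04 rad/s.
Step 2 — f₀ = ω₀/(2π) = 1.023e+04 Hz.
Step 3 — Parallel Q: Q = R/(ω₀L) = 112/(6.429e+04·0.000622) = 2.801.
Step 4 — Bandwidth: Δω = ω₀/Q = 2.295e+04 rad/s; BW = Δω/(2π) = 3653 Hz.

(a) f₀ = 1.023e+04 Hz  (b) Q = 2.801  (c) BW = 3653 Hz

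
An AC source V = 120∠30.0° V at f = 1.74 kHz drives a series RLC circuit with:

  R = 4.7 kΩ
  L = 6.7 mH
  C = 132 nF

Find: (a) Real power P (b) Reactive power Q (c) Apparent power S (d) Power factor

Step 1 — Angular frequency: ω = 2π·f = 2π·1740 = 1.093e+04 rad/s.
Step 2 — Component impedances:
  R: Z = R = 4700 Ω
  L: Z = jωL = j·1.093e+04·0.0067 = 0 + j73.25 Ω
  C: Z = 1/(jωC) = -j/(ω·C) = 0 - j692.9 Ω
Step 3 — Series combination: Z_total = R + L + C = 4700 - j619.7 Ω = 4741∠-7.5° Ω.
Step 4 — Source phasor: V = 120∠30.0° V = 103.9 + j60 V.
Step 5 — Current: I = V / Z = 0.02008 + j0.01541 A = 0.02531∠37.5° A.
Step 6 — Complex power: S = V·I* = 3.011 - j0.3971 VA.
Step 7 — Real power: P = Re(S) = 3.011 W.
Step 8 — Reactive power: Q = Im(S) = -0.3971 VAR.
Step 9 — Apparent power: |S| = 3.038 VA.
Step 10 — Power factor: PF = P/|S| = 0.9914 (leading).

(a) P = 3.011 W  (b) Q = -0.3971 VAR  (c) S = 3.038 VA  (d) PF = 0.9914 (leading)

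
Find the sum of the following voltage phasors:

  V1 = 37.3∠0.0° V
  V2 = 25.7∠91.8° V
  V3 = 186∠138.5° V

Step 1 — Convert each phasor to rectangular form:
  V1 = 37.3·(cos(0.0°) + j·sin(0.0°)) = 37.3 V
  V2 = 25.7·(cos(91.8°) + j·sin(91.8°)) = -0.8073 + j25.69 V
  V3 = 186·(cos(138.5°) + j·sin(138.5°)) = -139.3 + j123.2 V
Step 2 — Sum components: V_total = -102.8 + j148.9 V.
Step 3 — Convert to polar: |V_total| = 181 V, ∠V_total = 124.6°.

V_total = 181∠124.6° V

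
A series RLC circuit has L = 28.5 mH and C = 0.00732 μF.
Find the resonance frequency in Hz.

Step 1 — Resonance condition Im(Z)=0 gives ω₀ = 1/√(LC).
Step 2 — ω₀ = 1/√(0.0285·7.32e-09) = 6.923e+04 rad/s.
Step 3 — f₀ = ω₀/(2π) = 1.102e+04 Hz.

f₀ = 1.102e+04 Hz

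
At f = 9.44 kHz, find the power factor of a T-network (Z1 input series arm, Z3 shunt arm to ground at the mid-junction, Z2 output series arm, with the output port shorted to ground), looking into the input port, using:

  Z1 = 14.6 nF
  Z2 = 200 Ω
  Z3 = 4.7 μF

Step 1 — Angular frequency: ω = 2π·f = 2π·9440 = 5.931e+04 rad/s.
Step 2 — Component impedances:
  Z1: Z = 1/(jωC) = -j/(ω·C) = 0 - j1155 Ω
  Z2: Z = R = 200 Ω
  Z3: Z = 1/(jωC) = -j/(ω·C) = 0 - j3.587 Ω
Step 3 — With the output port shorted to ground, the output series arm Z2 runs from the junction to ground; the shunt arm Z3 also runs from the junction to ground. They appear in parallel: Z3 || Z2 = 0.06432 - j3.586 Ω.
Step 4 — Series with input arm Z1: Z_in = Z1 + (Z3 || Z2) = 0.06432 - j1158 Ω = 1158∠-90.0° Ω.
Step 5 — Power factor: PF = cos(φ) = Re(Z)/|Z| = 0.06431775/1158.355 = 5.553e-05.
Step 6 — Type: Im(Z) = -1158 ⇒ leading (phase φ = -90.0°).

PF = 5.553e-05 (leading, φ = -90.0°)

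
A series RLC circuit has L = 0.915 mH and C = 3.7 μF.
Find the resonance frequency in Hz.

Step 1 — Resonance condition Im(Z)=0 gives ω₀ = 1/√(LC).
Step 2 — ω₀ = 1/√(0.000915·3.7e-06) = 1.719e+04 rad/s.
Step 3 — f₀ = ω₀/(2π) = 2735 Hz.

f₀ = 2735 Hz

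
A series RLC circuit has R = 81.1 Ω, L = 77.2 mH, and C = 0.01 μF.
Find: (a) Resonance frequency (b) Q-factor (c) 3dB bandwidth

Step 1 — Resonance condition Im(Z)=0 gives ω₀ = 1/√(LC).
Step 2 — ω₀ = 1/√(0.0772·1e-08) = 3.599e+04 rad/s.
Step 3 — f₀ = ω₀/(2π) = 5728 Hz.
Step 4 — Series Q: Q = ω₀L/R = 3.599e+04·0.0772/81.1 = 34.26.
Step 5 — 3dB bandwidth: Δω = ω₀/Q = 1051 rad/s; BW = Δω/(2π) = 167.2 Hz.

(a) f₀ = 5728 Hz  (b) Q = 34.26  (c) BW = 167.2 Hz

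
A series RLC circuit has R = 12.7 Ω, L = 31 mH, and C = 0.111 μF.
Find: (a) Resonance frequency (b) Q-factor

Step 1 — Resonance condition Im(Z)=0 gives ω₀ = 1/√(LC).
Step 2 — ω₀ = 1/√(0.031·1.11e-07) = 1.705e+04 rad/s.
Step 3 — f₀ = ω₀/(2π) = 2713 Hz.
Step 4 — Series Q: Q = ω₀L/R = 1.705e+04·0.031/12.7 = 41.61.

(a) f₀ = 2713 Hz  (b) Q = 41.61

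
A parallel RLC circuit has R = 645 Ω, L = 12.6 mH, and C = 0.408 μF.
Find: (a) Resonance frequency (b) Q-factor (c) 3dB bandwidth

Step 1 — Resonance: ω₀ = 1/√(LC) = 1/√(0.0126·4.08e-07) = 1.395e+04 rad/s.
Step 2 — f₀ = ω₀/(2π) = 2220 Hz.
Step 3 — Parallel Q: Q = R/(ω₀L) = 645/(1.395e+04·0.0126) = 3.67.
Step 4 — Bandwidth: Δω = ω₀/Q = 3800 rad/s; BW = Δω/(2π) = 604.8 Hz.

(a) f₀ = 2220 Hz  (b) Q = 3.67  (c) BW = 604.8 Hz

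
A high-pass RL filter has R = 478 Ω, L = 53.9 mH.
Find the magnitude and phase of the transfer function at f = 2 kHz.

Step 1 — Angular frequency: ω = 2π·2000 = 1.257e+04 rad/s.
Step 2 — Transfer function: H(jω) = jωL/(R + jωL).
Step 3 — Numerator jωL = j·677.3; denominator R + jωL = 478 + j677.3.
Step 4 — H = 0.6675 + j0.4711.
Step 5 — Magnitude: |H| = 0.817 (-1.8 dB); phase: φ = 35.2°.

|H| = 0.817 (-1.8 dB), φ = 35.2°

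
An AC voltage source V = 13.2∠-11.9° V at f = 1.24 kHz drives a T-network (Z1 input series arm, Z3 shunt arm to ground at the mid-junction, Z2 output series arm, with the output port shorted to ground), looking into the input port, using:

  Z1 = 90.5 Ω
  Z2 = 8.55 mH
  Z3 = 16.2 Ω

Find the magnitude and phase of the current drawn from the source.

Step 1 — Angular frequency: ω = 2π·f = 2π·1240 = 7791 rad/s.
Step 2 — Component impedances:
  Z1: Z = R = 90.5 Ω
  Z2: Z = jωL = j·7791·0.00855 = 0 + j66.61 Ω
  Z3: Z = R = 16.2 Ω
Step 3 — With the output port shorted to ground, the output series arm Z2 runs from the junction to ground; the shunt arm Z3 also runs from the junction to ground. They appear in parallel: Z3 || Z2 = 15.3 + j3.72 Ω.
Step 4 — Series with input arm Z1: Z_in = Z1 + (Z3 || Z2) = 105.8 + j3.72 Ω = 105.9∠2.0° Ω.
Step 5 — Source phasor: V = 13.2∠-11.9° V = 12.92 - j2.722 V.
Step 6 — Ohm's law: I = V / Z_total = (12.92 - j2.722) / (105.8 + j3.72) = 0.121 - j0.02998 A.
Step 7 — Convert to polar: |I| = 0.1247 A, ∠I = -13.9°.

I = 0.1247∠-13.9° A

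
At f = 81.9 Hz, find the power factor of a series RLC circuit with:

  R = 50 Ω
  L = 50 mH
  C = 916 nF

Step 1 — Angular frequency: ω = 2π·f = 2π·81.9 = 514.6 rad/s.
Step 2 — Component impedances:
  R: Z = R = 50 Ω
  L: Z = jωL = j·514.6·0.05 = 0 + j25.73 Ω
  C: Z = 1/(jωC) = -j/(ω·C) = 0 - j2121 Ω
Step 3 — Series combination: Z_total = R + L + C = 50 - j2096 Ω = 2096∠-88.6° Ω.
Step 4 — Power factor: PF = cos(φ) = Re(Z)/|Z| = 50/2096 = 0.02385.
Step 5 — Type: Im(Z) = -2096 ⇒ leading (phase φ = -88.6°).

PF = 0.02385 (leading, φ = -88.6°)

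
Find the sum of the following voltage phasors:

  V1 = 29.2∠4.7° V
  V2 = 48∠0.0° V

Step 1 — Convert each phasor to rectangular form:
  V1 = 29.2·(cos(4.7°) + j·sin(4.7°)) = 29.1 + j2.393 V
  V2 = 48·(cos(0.0°) + j·sin(0.0°)) = 48 V
Step 2 — Sum components: V_total = 77.1 + j2.393 V.
Step 3 — Convert to polar: |V_total| = 77.14 V, ∠V_total = 1.8°.

V_total = 77.14∠1.8° V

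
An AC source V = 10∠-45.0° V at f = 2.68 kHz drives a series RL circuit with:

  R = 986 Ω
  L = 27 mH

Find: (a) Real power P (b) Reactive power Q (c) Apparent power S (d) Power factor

Step 1 — Angular frequency: ω = 2π·f = 2π·2680 = 1.684e+04 rad/s.
Step 2 — Component impedances:
  R: Z = R = 986 Ω
  L: Z = jωL = j·1.684e+04·0.027 = 0 + j454.7 Ω
Step 3 — Series combination: Z_total = R + L = 986 + j454.7 Ω = 1086∠24.8° Ω.
Step 4 — Source phasor: V = 10∠-45.0° V = 7.071 - j7.071 V.
Step 5 — Current: I = V / Z = 0.003187 - j0.008641 A = 0.00921∠-69.8° A.
Step 6 — Complex power: S = V·I* = 0.08364 + j0.03857 VA.
Step 7 — Real power: P = Re(S) = 0.08364 W.
Step 8 — Reactive power: Q = Im(S) = 0.03857 VAR.
Step 9 — Apparent power: |S| = 0.0921 VA.
Step 10 — Power factor: PF = P/|S| = 0.9081 (lagging).

(a) P = 0.08364 W  (b) Q = 0.03857 VAR  (c) S = 0.0921 VA  (d) PF = 0.9081 (lagging)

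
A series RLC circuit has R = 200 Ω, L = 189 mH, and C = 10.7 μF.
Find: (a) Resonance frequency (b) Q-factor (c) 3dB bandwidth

Step 1 — Resonance: ω₀ = 1/√(LC) = 1/√(0.189·1.07e-05) = 703.2 rad/s.
Step 2 — f₀ = ω₀/(2π) = 111.9 Hz.
Step 3 — Series Q: Q = ω₀L/R = 703.2·0.189/200 = 0.6645.
Step 4 — Bandwidth: Δω = ω₀/Q = 1058 rad/s; BW = Δω/(2π) = 168.4 Hz.

(a) f₀ = 111.9 Hz  (b) Q = 0.6645  (c) BW = 168.4 Hz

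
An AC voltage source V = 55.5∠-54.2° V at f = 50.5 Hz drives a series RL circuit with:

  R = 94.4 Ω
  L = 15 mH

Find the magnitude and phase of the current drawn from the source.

Step 1 — Angular frequency: ω = 2π·f = 2π·50.5 = 317.3 rad/s.
Step 2 — Component impedances:
  R: Z = R = 94.4 Ω
  L: Z = jωL = j·317.3·0.015 = 0 + j4.76 Ω
Step 3 — Series combination: Z_total = R + L = 94.4 + j4.76 Ω = 94.52∠2.9° Ω.
Step 4 — Source phasor: V = 55.5∠-54.2° V = 32.47 - j45.01 V.
Step 5 — Ohm's law: I = V / Z_total = (32.47 - j45.01) / (94.4 + j4.76) = 0.3191 - j0.4929 A.
Step 6 — Convert to polar: |I| = 0.5872 A, ∠I = -57.1°.

I = 0.5872∠-57.1° A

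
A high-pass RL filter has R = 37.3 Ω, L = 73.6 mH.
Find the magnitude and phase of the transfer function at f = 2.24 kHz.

Step 1 — Angular frequency: ω = 2π·2240 = 1.407e+04 rad/s.
Step 2 — Transfer function: H(jω) = jωL/(R + jωL).
Step 3 — Numerator jωL = j·1036; denominator R + jωL = 37.3 + j1036.
Step 4 — H = 0.9987 + j0.03596.
Step 5 — Magnitude: |H| = 0.9994 (-0.0 dB); phase: φ = 2.1°.

|H| = 0.9994 (-0.0 dB), φ = 2.1°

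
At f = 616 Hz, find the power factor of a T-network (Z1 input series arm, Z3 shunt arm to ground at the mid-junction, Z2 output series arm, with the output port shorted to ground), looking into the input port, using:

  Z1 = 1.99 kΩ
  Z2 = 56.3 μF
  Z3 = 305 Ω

Step 1 — Angular frequency: ω = 2π·f = 2π·616 = 3870 rad/s.
Step 2 — Component impedances:
  Z1: Z = R = 1990 Ω
  Z2: Z = 1/(jωC) = -j/(ω·C) = 0 - j4.589 Ω
  Z3: Z = R = 305 Ω
Step 3 — With the output port shorted to ground, the output series arm Z2 runs from the junction to ground; the shunt arm Z3 also runs from the junction to ground. They appear in parallel: Z3 || Z2 = 0.06903 - j4.588 Ω.
Step 4 — Series with input arm Z1: Z_in = Z1 + (Z3 || Z2) = 1990 - j4.588 Ω = 1990∠-0.1° Ω.
Step 5 — Power factor: PF = cos(φ) = Re(Z)/|Z| = 1990/1990 = 1.
Step 6 — Type: Im(Z) = -4.588 ⇒ leading (phase φ = -0.1°).

PF = 1 (leading, φ = -0.1°)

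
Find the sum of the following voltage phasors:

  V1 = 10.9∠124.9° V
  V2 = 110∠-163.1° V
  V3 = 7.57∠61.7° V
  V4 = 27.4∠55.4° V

Step 1 — Convert each phasor to rectangular form:
  V1 = 10.9·(cos(124.9°) + j·sin(124.9°)) = -6.236 + j8.94 V
  V2 = 110·(cos(-163.1°) + j·sin(-163.1°)) = -105.2 - j31.98 V
  V3 = 7.57·(cos(61.7°) + j·sin(61.7°)) = 3.589 + j6.665 V
  V4 = 27.4·(cos(55.4°) + j·sin(55.4°)) = 15.56 + j22.55 V
Step 2 — Sum components: V_total = -92.34 + j6.182 V.
Step 3 — Convert to polar: |V_total| = 92.54 V, ∠V_total = 176.2°.

V_total = 92.54∠176.2° V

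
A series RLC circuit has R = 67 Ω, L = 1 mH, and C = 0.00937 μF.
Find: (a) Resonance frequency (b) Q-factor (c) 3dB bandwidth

Step 1 — Resonance: ω₀ = 1/√(LC) = 1/√(0.001·9.37e-09) = 3.267e+05 rad/s.
Step 2 — f₀ = ω₀/(2π) = 5.199e+04 Hz.
Step 3 — Series Q: Q = ω₀L/R = 3.267e+05·0.001/67 = 4.876.
Step 4 — Bandwidth: Δω = ω₀/Q = 6.7e+04 rad/s; BW = Δω/(2π) = 1.066e+04 Hz.

(a) f₀ = 5.199e+04 Hz  (b) Q = 4.876  (c) BW = 1.066e+04 Hz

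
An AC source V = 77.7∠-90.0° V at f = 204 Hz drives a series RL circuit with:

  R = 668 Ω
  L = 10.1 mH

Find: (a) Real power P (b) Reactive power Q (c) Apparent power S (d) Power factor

Step 1 — Angular frequency: ω = 2π·f = 2π·204 = 1282 rad/s.
Step 2 — Component impedances:
  R: Z = R = 668 Ω
  L: Z = jωL = j·1282·0.0101 = 0 + j12.95 Ω
Step 3 — Series combination: Z_total = R + L = 668 + j12.95 Ω = 668.1∠1.1° Ω.
Step 4 — Source phasor: V = 77.7∠-90.0° V = 0 - j77.7 V.
Step 5 — Current: I = V / Z = -0.002253 - j0.1163 A = 0.1163∠-91.1° A.
Step 6 — Complex power: S = V·I* = 9.034 + j0.1751 VA.
Step 7 — Real power: P = Re(S) = 9.034 W.
Step 8 — Reactive power: Q = Im(S) = 0.1751 VAR.
Step 9 — Apparent power: |S| = 9.036 VA.
Step 10 — Power factor: PF = P/|S| = 0.9998 (lagging).

(a) P = 9.034 W  (b) Q = 0.1751 VAR  (c) S = 9.036 VA  (d) PF = 0.9998 (lagging)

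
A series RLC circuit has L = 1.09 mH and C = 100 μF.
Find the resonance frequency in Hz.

Step 1 — Resonance condition Im(Z)=0 gives ω₀ = 1/√(LC).
Step 2 — ω₀ = 1/√(0.00109·0.0001) = 3029 rad/s.
Step 3 — f₀ = ω₀/(2π) = 482.1 Hz.

f₀ = 482.1 Hz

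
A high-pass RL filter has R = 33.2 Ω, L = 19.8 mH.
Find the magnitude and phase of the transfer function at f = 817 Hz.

Step 1 — Angular frequency: ω = 2π·817 = 5133 rad/s.
Step 2 — Transfer function: H(jω) = jωL/(R + jωL).
Step 3 — Numerator jωL = j·101.6; denominator R + jωL = 33.2 + j101.6.
Step 4 — H = 0.9036 + j0.2952.
Step 5 — Magnitude: |H| = 0.9506 (-0.4 dB); phase: φ = 18.1°.

|H| = 0.9506 (-0.4 dB), φ = 18.1°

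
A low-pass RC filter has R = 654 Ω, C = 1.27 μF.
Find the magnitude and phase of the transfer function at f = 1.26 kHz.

Step 1 — Angular frequency: ω = 2π·1260 = 7917 rad/s.
Step 2 — Transfer function: H(jω) = 1/(1 + jωRC).
Step 3 — Denominator: 1 + jωRC = 1 + j·7917·654·1.27e-06 = 1 + j6.576.
Step 4 — H = 0.02261 - j0.1486.
Step 5 — Magnitude: |H| = 0.1503 (-16.5 dB); phase: φ = -81.4°.

|H| = 0.1503 (-16.5 dB), φ = -81.4°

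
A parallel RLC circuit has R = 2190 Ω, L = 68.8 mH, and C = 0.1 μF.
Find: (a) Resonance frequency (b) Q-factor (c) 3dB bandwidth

Step 1 — Resonance: ω₀ = 1/√(LC) = 1/√(0.0688·1e-07) = 1.206e+04 rad/s.
Step 2 — f₀ = ω₀/(2π) = 1919 Hz.
Step 3 — Parallel Q: Q = R/(ω₀L) = 2190/(1.206e+04·0.0688) = 2.64.
Step 4 — Bandwidth: Δω = ω₀/Q = 4566 rad/s; BW = Δω/(2π) = 726.7 Hz.

(a) f₀ = 1919 Hz  (b) Q = 2.64  (c) BW = 726.7 Hz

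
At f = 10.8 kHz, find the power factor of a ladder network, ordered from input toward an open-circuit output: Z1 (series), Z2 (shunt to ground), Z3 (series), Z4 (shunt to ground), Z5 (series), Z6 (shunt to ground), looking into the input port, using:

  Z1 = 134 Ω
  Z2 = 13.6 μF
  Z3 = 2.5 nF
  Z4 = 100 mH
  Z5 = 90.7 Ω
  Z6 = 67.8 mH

Step 1 — Angular frequency: ω = 2π·f = 2π·1.08e+04 = 6.786e+04 rad/s.
Step 2 — Component impedances:
  Z1: Z = R = 134 Ω
  Z2: Z = 1/(jωC) = -j/(ω·C) = 0 - j1.084 Ω
  Z3: Z = 1/(jωC) = -j/(ω·C) = 0 - j5895 Ω
  Z4: Z = jωL = j·6.786e+04·0.1 = 0 + j6786 Ω
  Z5: Z = R = 90.7 Ω
  Z6: Z = jωL = j·6.786e+04·0.0678 = 0 + j4601 Ω
Step 3 — Ladder network (open output): work backward from the far end, alternating series and parallel combinations. Z_in = 134 - j1.083 Ω = 134∠-0.5° Ω.
Step 4 — Power factor: PF = cos(φ) = Re(Z)/|Z| = 134/134 = 1.
Step 5 — Type: Im(Z) = -1.083 ⇒ leading (phase φ = -0.5°).

PF = 1 (leading, φ = -0.5°)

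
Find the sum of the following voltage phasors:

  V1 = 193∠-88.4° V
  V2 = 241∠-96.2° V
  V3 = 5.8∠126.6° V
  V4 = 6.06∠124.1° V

Step 1 — Convert each phasor to rectangular form:
  V1 = 193·(cos(-88.4°) + j·sin(-88.4°)) = 5.389 - j192.9 V
  V2 = 241·(cos(-96.2°) + j·sin(-96.2°)) = -26.03 - j239.6 V
  V3 = 5.8·(cos(126.6°) + j·sin(126.6°)) = -3.458 + j4.656 V
  V4 = 6.06·(cos(124.1°) + j·sin(124.1°)) = -3.397 + j5.018 V
Step 2 — Sum components: V_total = -27.49 - j422.8 V.
Step 3 — Convert to polar: |V_total| = 423.7 V, ∠V_total = -93.7°.

V_total = 423.7∠-93.7° V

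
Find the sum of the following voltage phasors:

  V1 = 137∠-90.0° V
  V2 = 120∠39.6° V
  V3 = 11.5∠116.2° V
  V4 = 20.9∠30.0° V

Step 1 — Convert each phasor to rectangular form:
  V1 = 137·(cos(-90.0°) + j·sin(-90.0°)) = 0 - j137 V
  V2 = 120·(cos(39.6°) + j·sin(39.6°)) = 92.46 + j76.49 V
  V3 = 11.5·(cos(116.2°) + j·sin(116.2°)) = -5.077 + j10.32 V
  V4 = 20.9·(cos(30.0°) + j·sin(30.0°)) = 18.1 + j10.45 V
Step 2 — Sum components: V_total = 105.5 - j39.74 V.
Step 3 — Convert to polar: |V_total| = 112.7 V, ∠V_total = -20.6°.

V_total = 112.7∠-20.6° V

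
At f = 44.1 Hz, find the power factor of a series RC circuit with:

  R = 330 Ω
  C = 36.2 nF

Step 1 — Angular frequency: ω = 2π·f = 2π·44.1 = 277.1 rad/s.
Step 2 — Component impedances:
  R: Z = R = 330 Ω
  C: Z = 1/(jωC) = -j/(ω·C) = 0 - j9.969e+04 Ω
Step 3 — Series combination: Z_total = R + C = 330 - j9.969e+04 Ω = 9.97e+04∠-89.8° Ω.
Step 4 — Power factor: PF = cos(φ) = Re(Z)/|Z| = 330/9.97e+04 = 0.00331.
Step 5 — Type: Im(Z) = -9.969e+04 ⇒ leading (phase φ = -89.8°).

PF = 0.00331 (leading, φ = -89.8°)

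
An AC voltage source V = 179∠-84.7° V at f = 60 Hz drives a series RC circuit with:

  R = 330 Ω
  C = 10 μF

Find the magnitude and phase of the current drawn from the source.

Step 1 — Angular frequency: ω = 2π·f = 2π·60 = 377 rad/s.
Step 2 — Component impedances:
  R: Z = R = 330 Ω
  C: Z = 1/(jωC) = -j/(ω·C) = 0 - j265.3 Ω
Step 3 — Series combination: Z_total = R + C = 330 - j265.3 Ω = 423.4∠-38.8° Ω.
Step 4 — Source phasor: V = 179∠-84.7° V = 16.53 - j178.2 V.
Step 5 — Ohm's law: I = V / Z_total = (16.53 - j178.2) / (330 - j265.3) = 0.2942 - j0.3036 A.
Step 6 — Convert to polar: |I| = 0.4228 A, ∠I = -45.9°.

I = 0.4228∠-45.9° A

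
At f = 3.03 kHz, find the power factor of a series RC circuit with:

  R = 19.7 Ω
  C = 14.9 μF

Step 1 — Angular frequency: ω = 2π·f = 2π·3030 = 1.904e+04 rad/s.
Step 2 — Component impedances:
  R: Z = R = 19.7 Ω
  C: Z = 1/(jωC) = -j/(ω·C) = 0 - j3.525 Ω
Step 3 — Series combination: Z_total = R + C = 19.7 - j3.525 Ω = 20.01∠-10.1° Ω.
Step 4 — Power factor: PF = cos(φ) = Re(Z)/|Z| = 19.7/20.013 = 0.9844.
Step 5 — Type: Im(Z) = -3.525 ⇒ leading (phase φ = -10.1°).

PF = 0.9844 (leading, φ = -10.1°)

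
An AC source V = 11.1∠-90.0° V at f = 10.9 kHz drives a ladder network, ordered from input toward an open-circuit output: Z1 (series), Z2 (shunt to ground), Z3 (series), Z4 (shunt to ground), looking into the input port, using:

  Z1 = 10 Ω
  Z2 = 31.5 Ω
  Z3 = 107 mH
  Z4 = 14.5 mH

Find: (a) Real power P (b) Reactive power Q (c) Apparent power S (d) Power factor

Step 1 — Angular frequency: ω = 2π·f = 2π·1.09e+04 = 6.849e+04 rad/s.
Step 2 — Component impedances:
  Z1: Z = R = 10 Ω
  Z2: Z = R = 31.5 Ω
  Z3: Z = jωL = j·6.849e+04·0.107 = 0 + j7328 Ω
  Z4: Z = jωL = j·6.849e+04·0.0145 = 0 + j993.1 Ω
Step 3 — Ladder network (open output): work backward from the far end, alternating series and parallel combinations. Z_in = 41.5 + j0.1192 Ω = 41.5∠0.2° Ω.
Step 4 — Source phasor: V = 11.1∠-90.0° V = 0 - j11.1 V.
Step 5 — Current: I = V / Z = -0.0007685 - j0.2675 A = 0.2675∠-90.2° A.
Step 6 — Complex power: S = V·I* = 2.969 + j0.008531 VA.
Step 7 — Real power: P = Re(S) = 2.969 W.
Step 8 — Reactive power: Q = Im(S) = 0.008531 VAR.
Step 9 — Apparent power: |S| = 2.969 VA.
Step 10 — Power factor: PF = P/|S| = 1 (lagging).

(a) P = 2.969 W  (b) Q = 0.008531 VAR  (c) S = 2.969 VA  (d) PF = 1 (lagging)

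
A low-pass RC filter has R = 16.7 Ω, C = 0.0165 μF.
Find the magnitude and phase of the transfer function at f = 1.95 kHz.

Step 1 — Angular frequency: ω = 2π·1950 = 1.225e+04 rad/s.
Step 2 — Transfer function: H(jω) = 1/(1 + jωRC).
Step 3 — Denominator: 1 + jωRC = 1 + j·1.225e+04·16.7·1.65e-08 = 1 + j0.003376.
Step 4 — H = 1 - j0.003376.
Step 5 — Magnitude: |H| = 1 (-0.0 dB); phase: φ = -0.2°.

|H| = 1 (-0.0 dB), φ = -0.2°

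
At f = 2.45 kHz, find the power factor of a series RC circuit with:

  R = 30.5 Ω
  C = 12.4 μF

Step 1 — Angular frequency: ω = 2π·f = 2π·2450 = 1.539e+04 rad/s.
Step 2 — Component impedances:
  R: Z = R = 30.5 Ω
  C: Z = 1/(jωC) = -j/(ω·C) = 0 - j5.239 Ω
Step 3 — Series combination: Z_total = R + C = 30.5 - j5.239 Ω = 30.95∠-9.7° Ω.
Step 4 — Power factor: PF = cos(φ) = Re(Z)/|Z| = 30.5/30.947 = 0.9856.
Step 5 — Type: Im(Z) = -5.239 ⇒ leading (phase φ = -9.7°).

PF = 0.9856 (leading, φ = -9.7°)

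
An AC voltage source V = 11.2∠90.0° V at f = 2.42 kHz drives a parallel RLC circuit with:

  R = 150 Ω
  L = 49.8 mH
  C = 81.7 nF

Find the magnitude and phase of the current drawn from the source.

Step 1 — Angular frequency: ω = 2π·f = 2π·2420 = 1.521e+04 rad/s.
Step 2 — Component impedances:
  R: Z = R = 150 Ω
  L: Z = jωL = j·1.521e+04·0.0498 = 0 + j757.2 Ω
  C: Z = 1/(jωC) = -j/(ω·C) = 0 - j805 Ω
Step 3 — Parallel combination: 1/Z_total = 1/R + 1/L + 1/C; Z_total = 150 + j1.762 Ω = 150∠0.7° Ω.
Step 4 — Source phasor: V = 11.2∠90.0° V = 0 + j11.2 V.
Step 5 — Ohm's law: I = V / Z_total = (0 + j11.2) / (150 + j1.762) = 0.0008774 + j0.07467 A.
Step 6 — Convert to polar: |I| = 0.07467 A, ∠I = 89.3°.

I = 0.07467∠89.3° A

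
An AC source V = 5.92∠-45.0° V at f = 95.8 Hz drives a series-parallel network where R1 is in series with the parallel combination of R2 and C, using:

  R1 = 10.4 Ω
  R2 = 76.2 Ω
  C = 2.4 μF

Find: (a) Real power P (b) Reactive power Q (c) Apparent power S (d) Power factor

Step 1 — Angular frequency: ω = 2π·f = 2π·95.8 = 601.9 rad/s.
Step 2 — Component impedances:
  R1: Z = R = 10.4 Ω
  R2: Z = R = 76.2 Ω
  C: Z = 1/(jωC) = -j/(ω·C) = 0 - j692.2 Ω
Step 3 — Parallel branch: R2 || C = 1/(1/R2 + 1/C) = 75.29 - j8.288 Ω.
Step 4 — Series with R1: Z_total = R1 + (R2 || C) = 85.69 - j8.288 Ω = 86.09∠-5.5° Ω.
Step 5 — Source phasor: V = 5.92∠-45.0° V = 4.186 - j4.186 V.
Step 6 — Current: I = V / Z = 0.05308 - j0.04372 A = 0.06877∠-39.5° A.
Step 7 — Complex power: S = V·I* = 0.4052 - j0.03919 VA.
Step 8 — Real power: P = Re(S) = 0.4052 W.
Step 9 — Reactive power: Q = Im(S) = -0.03919 VAR.
Step 10 — Apparent power: |S| = 0.4071 VA.
Step 11 — Power factor: PF = P/|S| = 0.9954 (leading).

(a) P = 0.4052 W  (b) Q = -0.03919 VAR  (c) S = 0.4071 VA  (d) PF = 0.9954 (leading)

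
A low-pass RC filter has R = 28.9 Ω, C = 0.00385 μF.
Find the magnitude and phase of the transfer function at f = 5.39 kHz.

Step 1 — Angular frequency: ω = 2π·5390 = 3.387e+04 rad/s.
Step 2 — Transfer function: H(jω) = 1/(1 + jωRC).
Step 3 — Denominator: 1 + jωRC = 1 + j·3.387e+04·28.9·3.85e-09 = 1 + j0.003768.
Step 4 — H = 1 - j0.003768.
Step 5 — Magnitude: |H| = 1 (-0.0 dB); phase: φ = -0.2°.

|H| = 1 (-0.0 dB), φ = -0.2°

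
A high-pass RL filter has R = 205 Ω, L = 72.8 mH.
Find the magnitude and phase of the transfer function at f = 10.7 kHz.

Step 1 — Angular frequency: ω = 2π·1.07e+04 = 6.723e+04 rad/s.
Step 2 — Transfer function: H(jω) = jωL/(R + jωL).
Step 3 — Numerator jωL = j·4894; denominator R + jωL = 205 + j4894.
Step 4 — H = 0.9982 + j0.04181.
Step 5 — Magnitude: |H| = 0.9991 (-0.0 dB); phase: φ = 2.4°.

|H| = 0.9991 (-0.0 dB), φ = 2.4°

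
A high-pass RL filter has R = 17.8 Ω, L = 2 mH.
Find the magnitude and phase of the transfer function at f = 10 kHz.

Step 1 — Angular frequency: ω = 2π·1e+04 = 6.283e+04 rad/s.
Step 2 — Transfer function: H(jω) = jωL/(R + jωL).
Step 3 — Numerator jωL = j·125.7; denominator R + jωL = 17.8 + j125.7.
Step 4 — H = 0.9803 + j0.1389.
Step 5 — Magnitude: |H| = 0.9901 (-0.1 dB); phase: φ = 8.1°.

|H| = 0.9901 (-0.1 dB), φ = 8.1°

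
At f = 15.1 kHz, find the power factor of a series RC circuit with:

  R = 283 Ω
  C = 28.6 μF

Step 1 — Angular frequency: ω = 2π·f = 2π·1.51e+04 = 9.488e+04 rad/s.
Step 2 — Component impedances:
  R: Z = R = 283 Ω
  C: Z = 1/(jωC) = -j/(ω·C) = 0 - j0.3685 Ω
Step 3 — Series combination: Z_total = R + C = 283 - j0.3685 Ω = 283∠-0.1° Ω.
Step 4 — Power factor: PF = cos(φ) = Re(Z)/|Z| = 283/283 = 1.
Step 5 — Type: Im(Z) = -0.3685 ⇒ leading (phase φ = -0.1°).

PF = 1 (leading, φ = -0.1°)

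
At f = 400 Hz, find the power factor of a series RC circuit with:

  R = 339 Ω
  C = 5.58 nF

Step 1 — Angular frequency: ω = 2π·f = 2π·400 = 2513 rad/s.
Step 2 — Component impedances:
  R: Z = R = 339 Ω
  C: Z = 1/(jωC) = -j/(ω·C) = 0 - j7.131e+04 Ω
Step 3 — Series combination: Z_total = R + C = 339 - j7.131e+04 Ω = 7.131e+04∠-89.7° Ω.
Step 4 — Power factor: PF = cos(φ) = Re(Z)/|Z| = 339/7.131e+04 = 0.004754.
Step 5 — Type: Im(Z) = -7.131e+04 ⇒ leading (phase φ = -89.7°).

PF = 0.004754 (leading, φ = -89.7°)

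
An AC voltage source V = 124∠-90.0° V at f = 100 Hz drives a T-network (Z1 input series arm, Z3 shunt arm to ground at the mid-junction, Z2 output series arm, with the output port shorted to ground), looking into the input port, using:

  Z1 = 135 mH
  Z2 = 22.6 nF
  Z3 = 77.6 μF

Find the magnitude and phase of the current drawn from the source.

Step 1 — Angular frequency: ω = 2π·f = 2π·100 = 628.3 rad/s.
Step 2 — Component impedances:
  Z1: Z = jωL = j·628.3·0.135 = 0 + j84.82 Ω
  Z2: Z = 1/(jωC) = -j/(ω·C) = 0 - j7.042e+04 Ω
  Z3: Z = 1/(jωC) = -j/(ω·C) = 0 - j20.51 Ω
Step 3 — With the output port shorted to ground, the output series arm Z2 runs from the junction to ground; the shunt arm Z3 also runs from the junction to ground. They appear in parallel: Z3 || Z2 = 0 - j20.5 Ω.
Step 4 — Series with input arm Z1: Z_in = Z1 + (Z3 || Z2) = 0 + j64.32 Ω = 64.32∠90.0° Ω.
Step 5 — Source phasor: V = 124∠-90.0° V = 0 - j124 V.
Step 6 — Ohm's law: I = V / Z_total = (0 - j124) / (0 + j64.32) = -1.928 A.
Step 7 — Convert to polar: |I| = 1.928 A, ∠I = -180.0°.

I = 1.928∠-180.0° A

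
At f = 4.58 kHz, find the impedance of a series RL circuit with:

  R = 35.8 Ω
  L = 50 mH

Step 1 — Angular frequency: ω = 2π·f = 2π·4580 = 2.878e+04 rad/s.
Step 2 — Component impedances:
  R: Z = R = 35.8 Ω
  L: Z = jωL = j·2.878e+04·0.05 = 0 + j1439 Ω
Step 3 — Series combination: Z_total = R + L = 35.8 + j1439 Ω = 1439∠88.6° Ω.

Z = 35.8 + j1439 Ω = 1439∠88.6° Ω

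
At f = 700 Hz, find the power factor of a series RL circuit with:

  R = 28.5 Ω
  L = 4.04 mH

Step 1 — Angular frequency: ω = 2π·f = 2π·700 = 4398 rad/s.
Step 2 — Component impedances:
  R: Z = R = 28.5 Ω
  L: Z = jωL = j·4398·0.00404 = 0 + j17.77 Ω
Step 3 — Series combination: Z_total = R + L = 28.5 + j17.77 Ω = 33.59∠31.9° Ω.
Step 4 — Power factor: PF = cos(φ) = Re(Z)/|Z| = 28.5/33.585 = 0.8486.
Step 5 — Type: Im(Z) = 17.77 ⇒ lagging (phase φ = 31.9°).

PF = 0.8486 (lagging, φ = 31.9°)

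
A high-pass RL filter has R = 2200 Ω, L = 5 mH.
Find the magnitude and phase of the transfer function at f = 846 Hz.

Step 1 — Angular frequency: ω = 2π·846 = 5316 rad/s.
Step 2 — Transfer function: H(jω) = jωL/(R + jωL).
Step 3 — Numerator jωL = j·26.58; denominator R + jωL = 2200 + j26.58.
Step 4 — H = 0.0001459 + j0.01208.
Step 5 — Magnitude: |H| = 0.01208 (-38.4 dB); phase: φ = 89.3°.

|H| = 0.01208 (-38.4 dB), φ = 89.3°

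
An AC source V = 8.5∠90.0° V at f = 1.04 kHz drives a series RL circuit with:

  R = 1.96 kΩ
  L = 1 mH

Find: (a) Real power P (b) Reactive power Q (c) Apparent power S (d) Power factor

Step 1 — Angular frequency: ω = 2π·f = 2π·1040 = 6535 rad/s.
Step 2 — Component impedances:
  R: Z = R = 1960 Ω
  L: Z = jωL = j·6535·0.001 = 0 + j6.535 Ω
Step 3 — Series combination: Z_total = R + L = 1960 + j6.535 Ω = 1960∠0.2° Ω.
Step 4 — Source phasor: V = 8.5∠90.0° V = 0 + j8.5 V.
Step 5 — Current: I = V / Z = 1.446e-05 + j0.004337 A = 0.004337∠89.8° A.
Step 6 — Complex power: S = V·I* = 0.03686 + j0.0001229 VA.
Step 7 — Real power: P = Re(S) = 0.03686 W.
Step 8 — Reactive power: Q = Im(S) = 0.0001229 VAR.
Step 9 — Apparent power: |S| = 0.03686 VA.
Step 10 — Power factor: PF = P/|S| = 1 (lagging).

(a) P = 0.03686 W  (b) Q = 0.0001229 VAR  (c) S = 0.03686 VA  (d) PF = 1 (lagging)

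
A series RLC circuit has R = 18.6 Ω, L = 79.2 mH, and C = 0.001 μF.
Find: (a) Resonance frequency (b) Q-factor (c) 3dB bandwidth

Step 1 — Resonance: ω₀ = 1/√(LC) = 1/√(0.0792·1e-09) = 1.124e+05 rad/s.
Step 2 — f₀ = ω₀/(2π) = 1.788e+04 Hz.
Step 3 — Series Q: Q = ω₀L/R = 1.124e+05·0.0792/18.6 = 478.5.
Step 4 — Bandwidth: Δω = ω₀/Q = 234.8 rad/s; BW = Δω/(2π) = 37.38 Hz.

(a) f₀ = 1.788e+04 Hz  (b) Q = 478.5  (c) BW = 37.38 Hz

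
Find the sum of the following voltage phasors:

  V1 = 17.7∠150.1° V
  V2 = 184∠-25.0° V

Step 1 — Convert each phasor to rectangular form:
  V1 = 17.7·(cos(150.1°) + j·sin(150.1°)) = -15.34 + j8.823 V
  V2 = 184·(cos(-25.0°) + j·sin(-25.0°)) = 166.8 - j77.76 V
Step 2 — Sum components: V_total = 151.4 - j68.94 V.
Step 3 — Convert to polar: |V_total| = 166.4 V, ∠V_total = -24.5°.

V_total = 166.4∠-24.5° V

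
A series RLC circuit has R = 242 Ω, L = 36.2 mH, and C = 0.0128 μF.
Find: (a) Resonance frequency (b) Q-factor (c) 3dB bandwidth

Step 1 — Resonance condition Im(Z)=0 gives ω₀ = 1/√(LC).
Step 2 — ω₀ = 1/√(0.0362·1.28e-08) = 4.646e+04 rad/s.
Step 3 — f₀ = ω₀/(2π) = 7394 Hz.
Step 4 — Series Q: Q = ω₀L/R = 4.646e+04·0.0362/242 = 6.949.
Step 5 — 3dB bandwidth: Δω = ω₀/Q = 6685 rad/s; BW = Δω/(2π) = 1064 Hz.

(a) f₀ = 7394 Hz  (b) Q = 6.949  (c) BW = 1064 Hz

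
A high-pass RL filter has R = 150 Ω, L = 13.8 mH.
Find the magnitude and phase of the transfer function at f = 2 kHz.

Step 1 — Angular frequency: ω = 2π·2000 = 1.257e+04 rad/s.
Step 2 — Transfer function: H(jω) = jωL/(R + jωL).
Step 3 — Numerator jωL = j·173.4; denominator R + jωL = 150 + j173.4.
Step 4 — H = 0.572 + j0.4948.
Step 5 — Magnitude: |H| = 0.7563 (-2.4 dB); phase: φ = 40.9°.

|H| = 0.7563 (-2.4 dB), φ = 40.9°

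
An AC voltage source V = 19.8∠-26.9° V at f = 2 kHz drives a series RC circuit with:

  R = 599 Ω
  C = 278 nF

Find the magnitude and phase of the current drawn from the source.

Step 1 — Angular frequency: ω = 2π·f = 2π·2000 = 1.257e+04 rad/s.
Step 2 — Component impedances:
  R: Z = R = 599 Ω
  C: Z = 1/(jωC) = -j/(ω·C) = 0 - j286.2 Ω
Step 3 — Series combination: Z_total = R + C = 599 - j286.2 Ω = 663.9∠-25.5° Ω.
Step 4 — Source phasor: V = 19.8∠-26.9° V = 17.66 - j8.958 V.
Step 5 — Ohm's law: I = V / Z_total = (17.66 - j8.958) / (599 - j286.2) = 0.02982 - j0.0007067 A.
Step 6 — Convert to polar: |I| = 0.02982 A, ∠I = -1.4°.

I = 0.02982∠-1.4° A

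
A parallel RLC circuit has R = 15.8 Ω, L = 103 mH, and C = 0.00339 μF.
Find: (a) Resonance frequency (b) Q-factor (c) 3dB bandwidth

Step 1 — Resonance: ω₀ = 1/√(LC) = 1/√(0.103·3.39e-09) = 5.352e+04 rad/s.
Step 2 — f₀ = ω₀/(2π) = 8517 Hz.
Step 3 — Parallel Q: Q = R/(ω₀L) = 15.8/(5.352e+04·0.103) = 0.002866.
Step 4 — Bandwidth: Δω = ω₀/Q = 1.867e+07 rad/s; BW = Δω/(2π) = 2.971e+06 Hz.

(a) f₀ = 8517 Hz  (b) Q = 0.002866  (c) BW = 2.971e+06 Hz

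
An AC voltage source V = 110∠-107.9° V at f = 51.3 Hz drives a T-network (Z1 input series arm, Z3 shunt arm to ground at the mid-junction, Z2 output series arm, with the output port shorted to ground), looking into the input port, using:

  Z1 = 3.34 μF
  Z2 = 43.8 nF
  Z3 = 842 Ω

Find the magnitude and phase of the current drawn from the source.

Step 1 — Angular frequency: ω = 2π·f = 2π·51.3 = 322.3 rad/s.
Step 2 — Component impedances:
  Z1: Z = 1/(jωC) = -j/(ω·C) = 0 - j928.9 Ω
  Z2: Z = 1/(jωC) = -j/(ω·C) = 0 - j7.083e+04 Ω
  Z3: Z = R = 842 Ω
Step 3 — With the output port shorted to ground, the output series arm Z2 runs from the junction to ground; the shunt arm Z3 also runs from the junction to ground. They appear in parallel: Z3 || Z2 = 841.9 - j10.01 Ω.
Step 4 — Series with input arm Z1: Z_in = Z1 + (Z3 || Z2) = 841.9 - j938.9 Ω = 1261∠-48.1° Ω.
Step 5 — Source phasor: V = 110∠-107.9° V = -33.81 - j104.7 V.
Step 6 — Ohm's law: I = V / Z_total = (-33.81 - j104.7) / (841.9 - j938.9) = 0.0439 - j0.07538 A.
Step 7 — Convert to polar: |I| = 0.08723 A, ∠I = -59.8°.

I = 0.08723∠-59.8° A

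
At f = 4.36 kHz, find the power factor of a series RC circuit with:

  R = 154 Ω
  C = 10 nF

Step 1 — Angular frequency: ω = 2π·f = 2π·4360 = 2.739e+04 rad/s.
Step 2 — Component impedances:
  R: Z = R = 154 Ω
  C: Z = 1/(jωC) = -j/(ω·C) = 0 - j3650 Ω
Step 3 — Series combination: Z_total = R + C = 154 - j3650 Ω = 3654∠-87.6° Ω.
Step 4 — Power factor: PF = cos(φ) = Re(Z)/|Z| = 154/3654 = 0.04215.
Step 5 — Type: Im(Z) = -3650 ⇒ leading (phase φ = -87.6°).

PF = 0.04215 (leading, φ = -87.6°)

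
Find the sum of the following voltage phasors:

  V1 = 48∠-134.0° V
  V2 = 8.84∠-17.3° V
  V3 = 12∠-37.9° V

Step 1 — Convert each phasor to rectangular form:
  V1 = 48·(cos(-134.0°) + j·sin(-134.0°)) = -33.34 - j34.53 V
  V2 = 8.84·(cos(-17.3°) + j·sin(-17.3°)) = 8.44 - j2.629 V
  V3 = 12·(cos(-37.9°) + j·sin(-37.9°)) = 9.469 - j7.371 V
Step 2 — Sum components: V_total = -15.43 - j44.53 V.
Step 3 — Convert to polar: |V_total| = 47.13 V, ∠V_total = -109.1°.

V_total = 47.13∠-109.1° V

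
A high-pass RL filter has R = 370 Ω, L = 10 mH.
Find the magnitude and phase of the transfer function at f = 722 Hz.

Step 1 — Angular frequency: ω = 2π·722 = 4536 rad/s.
Step 2 — Transfer function: H(jω) = jωL/(R + jωL).
Step 3 — Numerator jωL = j·45.36; denominator R + jωL = 370 + j45.36.
Step 4 — H = 0.01481 + j0.1208.
Step 5 — Magnitude: |H| = 0.1217 (-18.3 dB); phase: φ = 83.0°.

|H| = 0.1217 (-18.3 dB), φ = 83.0°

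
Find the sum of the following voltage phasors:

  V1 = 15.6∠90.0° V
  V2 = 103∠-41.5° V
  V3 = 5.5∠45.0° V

Step 1 — Convert each phasor to rectangular form:
  V1 = 15.6·(cos(90.0°) + j·sin(90.0°)) = 0 + j15.6 V
  V2 = 103·(cos(-41.5°) + j·sin(-41.5°)) = 77.14 - j68.25 V
  V3 = 5.5·(cos(45.0°) + j·sin(45.0°)) = 3.889 + j3.889 V
Step 2 — Sum components: V_total = 81.03 - j48.76 V.
Step 3 — Convert to polar: |V_total| = 94.57 V, ∠V_total = -31.0°.

V_total = 94.57∠-31.0° V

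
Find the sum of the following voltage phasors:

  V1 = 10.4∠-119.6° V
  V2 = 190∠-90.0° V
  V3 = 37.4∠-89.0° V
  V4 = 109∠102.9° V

Step 1 — Convert each phasor to rectangular form:
  V1 = 10.4·(cos(-119.6°) + j·sin(-119.6°)) = -5.137 - j9.043 V
  V2 = 190·(cos(-90.0°) + j·sin(-90.0°)) = 0 - j190 V
  V3 = 37.4·(cos(-89.0°) + j·sin(-89.0°)) = 0.6527 - j37.39 V
  V4 = 109·(cos(102.9°) + j·sin(102.9°)) = -24.33 + j106.2 V
Step 2 — Sum components: V_total = -28.82 - j130.2 V.
Step 3 — Convert to polar: |V_total| = 133.3 V, ∠V_total = -102.5°.

V_total = 133.3∠-102.5° V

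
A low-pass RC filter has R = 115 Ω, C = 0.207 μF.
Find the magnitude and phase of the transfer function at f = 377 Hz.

Step 1 — Angular frequency: ω = 2π·377 = 2369 rad/s.
Step 2 — Transfer function: H(jω) = 1/(1 + jωRC).
Step 3 — Denominator: 1 + jωRC = 1 + j·2369·115·2.07e-07 = 1 + j0.05639.
Step 4 — H = 0.9968 - j0.05621.
Step 5 — Magnitude: |H| = 0.9984 (-0.0 dB); phase: φ = -3.2°.

|H| = 0.9984 (-0.0 dB), φ = -3.2°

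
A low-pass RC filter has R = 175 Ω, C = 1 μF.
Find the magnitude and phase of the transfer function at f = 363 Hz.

Step 1 — Angular frequency: ω = 2π·363 = 2281 rad/s.
Step 2 — Transfer function: H(jω) = 1/(1 + jωRC).
Step 3 — Denominator: 1 + jωRC = 1 + j·2281·175·1e-06 = 1 + j0.3991.
Step 4 — H = 0.8626 - j0.3443.
Step 5 — Magnitude: |H| = 0.9288 (-0.6 dB); phase: φ = -21.8°.

|H| = 0.9288 (-0.6 dB), φ = -21.8°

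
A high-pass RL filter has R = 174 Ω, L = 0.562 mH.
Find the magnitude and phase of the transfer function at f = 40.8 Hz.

Step 1 — Angular frequency: ω = 2π·40.8 = 256.4 rad/s.
Step 2 — Transfer function: H(jω) = jωL/(R + jωL).
Step 3 — Numerator jωL = j·0.1441; denominator R + jωL = 174 + j0.1441.
Step 4 — H = 6.856e-07 + j0.000828.
Step 5 — Magnitude: |H| = 0.000828 (-61.6 dB); phase: φ = 90.0°.

|H| = 0.000828 (-61.6 dB), φ = 90.0°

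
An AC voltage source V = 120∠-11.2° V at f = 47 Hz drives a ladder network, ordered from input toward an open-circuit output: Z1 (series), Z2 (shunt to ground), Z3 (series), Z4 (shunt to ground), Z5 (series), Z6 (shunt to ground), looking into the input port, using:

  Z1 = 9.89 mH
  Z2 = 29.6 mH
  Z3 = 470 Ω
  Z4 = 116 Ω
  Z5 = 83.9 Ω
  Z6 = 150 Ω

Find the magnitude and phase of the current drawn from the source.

Step 1 — Angular frequency: ω = 2π·f = 2π·47 = 295.3 rad/s.
Step 2 — Component impedances:
  Z1: Z = jωL = j·295.3·0.00989 = 0 + j2.921 Ω
  Z2: Z = jωL = j·295.3·0.0296 = 0 + j8.741 Ω
  Z3: Z = R = 470 Ω
  Z4: Z = R = 116 Ω
  Z5: Z = R = 83.9 Ω
  Z6: Z = R = 150 Ω
Step 3 — Ladder network (open output): work backward from the far end, alternating series and parallel combinations. Z_in = 0.1395 + j11.66 Ω = 11.66∠89.3° Ω.
Step 4 — Source phasor: V = 120∠-11.2° V = 117.7 - j23.31 V.
Step 5 — Ohm's law: I = V / Z_total = (117.7 - j23.31) / (0.1395 + j11.66) = -1.878 - j10.12 A.
Step 6 — Convert to polar: |I| = 10.29 A, ∠I = -100.5°.

I = 10.29∠-100.5° A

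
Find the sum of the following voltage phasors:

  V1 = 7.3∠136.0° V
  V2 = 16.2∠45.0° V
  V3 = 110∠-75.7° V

Step 1 — Convert each phasor to rectangular form:
  V1 = 7.3·(cos(136.0°) + j·sin(136.0°)) = -5.251 + j5.071 V
  V2 = 16.2·(cos(45.0°) + j·sin(45.0°)) = 11.46 + j11.46 V
  V3 = 110·(cos(-75.7°) + j·sin(-75.7°)) = 27.17 - j106.6 V
Step 2 — Sum components: V_total = 33.37 - j90.07 V.
Step 3 — Convert to polar: |V_total| = 96.05 V, ∠V_total = -69.7°.

V_total = 96.05∠-69.7° V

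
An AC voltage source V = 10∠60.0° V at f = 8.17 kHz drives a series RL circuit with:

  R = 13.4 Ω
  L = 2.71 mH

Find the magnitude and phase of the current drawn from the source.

Step 1 — Angular frequency: ω = 2π·f = 2π·8170 = 5.133e+04 rad/s.
Step 2 — Component impedances:
  R: Z = R = 13.4 Ω
  L: Z = jωL = j·5.133e+04·0.00271 = 0 + j139.1 Ω
Step 3 — Series combination: Z_total = R + L = 13.4 + j139.1 Ω = 139.8∠84.5° Ω.
Step 4 — Source phasor: V = 10∠60.0° V = 5 + j8.66 V.
Step 5 — Ohm's law: I = V / Z_total = (5 + j8.66) / (13.4 + j139.1) = 0.06511 - j0.02967 A.
Step 6 — Convert to polar: |I| = 0.07155 A, ∠I = -24.5°.

I = 0.07155∠-24.5° A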